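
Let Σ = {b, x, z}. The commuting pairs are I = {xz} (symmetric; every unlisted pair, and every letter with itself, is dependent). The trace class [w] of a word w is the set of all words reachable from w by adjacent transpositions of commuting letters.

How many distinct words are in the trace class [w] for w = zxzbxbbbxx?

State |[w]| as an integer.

#0=z has no predecessor
#1=x has no predecessor
#2=z depends on [0:z]
#3=b depends on [1:x, 2:z]
#4=x depends on [3:b]
#5=b depends on [4:x]
#6=b depends on [5:b]
#7=b depends on [6:b]
#8=x depends on [7:b]
#9=x depends on [8:x]
sources: [0:z, 1:x]
N(rest) = Σ N(rest − s) over sources s of rest; N(one piece) = 1:
  size 1 → [9]=1
  size 2 → [8,9]=1
  size 3 → [7,8,9]=1
  size 4 → [6,7,8,9]=1
  size 5 → [5,6,7,8,9]=1
  size 6 → [4,5,6,7,8,9]=1
  size 7 → [3,4,5,6,7,8,9]=1
  size 8 → [1,3,4,5,6,7,8,9]=1  [2,3,4,5,6,7,8,9]=1
  first=0(z) contributes 2
  first=1(x) contributes 1
|[w]| = 3

3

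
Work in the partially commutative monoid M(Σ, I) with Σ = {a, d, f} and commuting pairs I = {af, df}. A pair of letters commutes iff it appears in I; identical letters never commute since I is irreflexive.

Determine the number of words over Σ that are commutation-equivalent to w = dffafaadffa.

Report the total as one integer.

#0=d has no predecessor
#1=f has no predecessor
#2=f depends on [1:f]
#3=a depends on [0:d]
#4=f depends on [2:f]
#5=a depends on [3:a]
#6=a depends on [5:a]
#7=d depends on [6:a]
#8=f depends on [4:f]
#9=f depends on [8:f]
#10=a depends on [7:d]
sources: [0:d, 1:f]
N(rest) = Σ N(rest − s) over sources s of rest; N(one piece) = 1:
  size 1 → [9]=1  [10]=1
  size 2 → [7,10]=1  [8,9]=1  [9,10]=2
  size 3 → [4,8,9]=1  [6,7,10]=1  [7,9,10]=3  [8,9,10]=3
  size 4 → [2,4,8,9]=1  [4,8,9,10]=4  [5,6,7,10]=1  [6,7,9,10]=4  [7,8,9,10]=6
  size 5 → [1,2,4,8,9]=1  [2,4,8,9,10]=5  [3,5,6,7,10]=1  [4,7,8,9,10]=10  [5,6,7,9,10]=5  [6,7,8,9,10]=10
  size 6 → [0,3,5,6,7,10]=1  [1,2,4,8,9,10]=6  [2,4,7,8,9,10]=15  [3,5,6,7,9,10]=6  [4,6,7,8,9,10]=20  [5,6,7,8,9,10]=15
  size 7 → [0,3,5,6,7,9,10]=7  [1,2,4,7,8,9,10]=21  [2,4,6,7,8,9,10]=35  [3,5,6,7,8,9,10]=21  [4,5,6,7,8,9,10]=35
  size 8 → [0,3,5,6,7,8,9,10]=28  [1,2,4,6,7,8,9,10]=56  [2,4,5,6,7,8,9,10]=70  [3,4,5,6,7,8,9,10]=56
  size 9 → [0,3,4,5,6,7,8,9,10]=84  [1,2,4,5,6,7,8,9,10]=126  [2,3,4,5,6,7,8,9,10]=126
  first=0(d) contributes 252
  first=1(f) contributes 210
|[w]| = 462

462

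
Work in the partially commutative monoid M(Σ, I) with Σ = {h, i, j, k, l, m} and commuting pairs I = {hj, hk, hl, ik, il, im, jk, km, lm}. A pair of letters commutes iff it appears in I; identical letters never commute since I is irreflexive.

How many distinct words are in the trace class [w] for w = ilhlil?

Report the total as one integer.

20

#0=i has no predecessor
#1=l has no predecessor
#2=h depends on [0:i]
#3=l depends on [1:l]
#4=i depends on [2:h]
#5=l depends on [3:l]
sources: [0:i, 1:l]
N(rest) = Σ N(rest − s) over sources s of rest; N(one piece) = 1:
  size 1 → [4]=1  [5]=1
  size 2 → [2,4]=1  [3,5]=1  [4,5]=2
  size 3 → [0,2,4]=1  [1,3,5]=1  [2,4,5]=3  [3,4,5]=3
  size 4 → [0,2,4,5]=4  [1,3,4,5]=4  [2,3,4,5]=6
  first=0(i) contributes 10
  first=1(l) contributes 10
|[w]| = 20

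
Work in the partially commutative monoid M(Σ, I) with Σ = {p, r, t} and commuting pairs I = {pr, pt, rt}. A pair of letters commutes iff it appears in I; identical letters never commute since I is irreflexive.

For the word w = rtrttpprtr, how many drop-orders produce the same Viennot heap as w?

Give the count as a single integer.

3150

piece 0:r — minimal
piece 1:t — minimal
piece 2:r rests on {0:r}
piece 3:t rests on {1:t}
piece 4:t rests on {3:t}
piece 5:p — minimal
piece 6:p rests on {5:p}
piece 7:r rests on {2:r}
piece 8:t rests on {4:t}
piece 9:r rests on {7:r}
minimal pieces: {0:r, 1:t, 5:p}
ways to finish when only these pieces remain (= sum over removing one remaining piece with nothing left below it):
  1 left: {6}→1  {8}→1  {9}→1
  2 left: {4,8}→1  {5,6}→1  {6,8}→2  {6,9}→2  {7,9}→1  {8,9}→2
  3 left: {2,7,9}→1  {3,4,8}→1  {4,6,8}→3  {4,8,9}→3  {5,6,8}→3  {5,6,9}→3  {6,7,9}→3  {6,8,9}→6  {7,8,9}→3
  4 left: {0,2,7,9}→1  {1,3,4,8}→1  {2,6,7,9}→4  {2,7,8,9}→4  {3,4,6,8}→4  {3,4,8,9}→4  {4,5,6,8}→6  {4,6,8,9}→12  {4,7,8,9}→6  {5,6,7,9}→6  {5,6,8,9}→12  {6,7,8,9}→12
  5 left: {0,2,6,7,9}→5  {0,2,7,8,9}→5  {1,3,4,6,8}→5  {1,3,4,8,9}→5  {2,4,7,8,9}→10  {2,5,6,7,9}→10  {2,6,7,8,9}→20  {3,4,5,6,8}→10  {3,4,6,8,9}→20  {3,4,7,8,9}→10  {4,5,6,8,9}→30  {4,6,7,8,9}→30  {5,6,7,8,9}→30
  6 left: {0,2,4,7,8,9}→15  {0,2,5,6,7,9}→15  {0,2,6,7,8,9}→30  {1,3,4,5,6,8}→15  {1,3,4,6,8,9}→30  {1,3,4,7,8,9}→15  {2,3,4,7,8,9}→20  {2,4,6,7,8,9}→60  {2,5,6,7,8,9}→60  {3,4,5,6,8,9}→60  {3,4,6,7,8,9}→60  {4,5,6,7,8,9}→90
  7 left: {0,2,3,4,7,8,9}→35  {0,2,4,6,7,8,9}→105  {0,2,5,6,7,8,9}→105  {1,2,3,4,7,8,9}→35  {1,3,4,5,6,8,9}→105  {1,3,4,6,7,8,9}→105  {2,3,4,6,7,8,9}→140  {2,4,5,6,7,8,9}→210  {3,4,5,6,7,8,9}→210
  8 left: {0,1,2,3,4,7,8,9}→70  {0,2,3,4,6,7,8,9}→280  {0,2,4,5,6,7,8,9}→420  {1,2,3,4,6,7,8,9}→280  {1,3,4,5,6,7,8,9}→420  {2,3,4,5,6,7,8,9}→560
  placing 0:r first → 1260 extensions
  placing 1:t first → 1260 extensions
  placing 5:p first → 630 extensions
total linear extensions = 3150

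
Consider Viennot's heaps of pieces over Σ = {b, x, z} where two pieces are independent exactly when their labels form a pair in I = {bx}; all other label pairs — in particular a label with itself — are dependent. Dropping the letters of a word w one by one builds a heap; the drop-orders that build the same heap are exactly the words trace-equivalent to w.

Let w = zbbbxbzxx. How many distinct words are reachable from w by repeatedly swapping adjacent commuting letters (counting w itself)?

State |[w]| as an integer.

#0=z has no predecessor
#1=b depends on [0:z]
#2=b depends on [1:b]
#3=b depends on [2:b]
#4=x depends on [0:z]
#5=b depends on [3:b]
#6=z depends on [4:x, 5:b]
#7=x depends on [6:z]
#8=x depends on [7:x]
sources: [0:z]
N(rest) = Σ N(rest − s) over sources s of rest; N(one piece) = 1:
  size 1 → [8]=1
  size 2 → [7,8]=1
  size 3 → [6,7,8]=1
  size 4 → [4,6,7,8]=1  [5,6,7,8]=1
  size 5 → [3,5,6,7,8]=1  [4,5,6,7,8]=2
  size 6 → [2,3,5,6,7,8]=1  [3,4,5,6,7,8]=3
  size 7 → [1,2,3,5,6,7,8]=1  [2,3,4,5,6,7,8]=4
  first=0(z) contributes 5

5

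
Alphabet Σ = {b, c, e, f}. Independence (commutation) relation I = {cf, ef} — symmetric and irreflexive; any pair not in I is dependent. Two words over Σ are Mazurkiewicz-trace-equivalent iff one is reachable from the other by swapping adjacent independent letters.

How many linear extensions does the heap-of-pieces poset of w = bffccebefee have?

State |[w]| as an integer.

40

#0=b has no predecessor
#1=f depends on [0:b]
#2=f depends on [1:f]
#3=c depends on [0:b]
#4=c depends on [3:c]
#5=e depends on [4:c]
#6=b depends on [2:f, 5:e]
#7=e depends on [6:b]
#8=f depends on [6:b]
#9=e depends on [7:e]
#10=e depends on [9:e]
sources: [0:b]
N(rest) = Σ N(rest − s) over sources s of rest; N(one piece) = 1:
  size 1 → [8]=1  [10]=1
  size 2 → [8,10]=2  [9,10]=1
  size 3 → [7,9,10]=1  [8,9,10]=3
  size 4 → [7,8,9,10]=4
  size 5 → [6,7,8,9,10]=4
  size 6 → [2,6,7,8,9,10]=4  [5,6,7,8,9,10]=4
  size 7 → [1,2,6,7,8,9,10]=4  [2,5,6,7,8,9,10]=8  [4,5,6,7,8,9,10]=4
  size 8 → [1,2,5,6,7,8,9,10]=12  [2,4,5,6,7,8,9,10]=12  [3,4,5,6,7,8,9,10]=4
  size 9 → [1,2,4,5,6,7,8,9,10]=24  [2,3,4,5,6,7,8,9,10]=16
  first=0(b) contributes 40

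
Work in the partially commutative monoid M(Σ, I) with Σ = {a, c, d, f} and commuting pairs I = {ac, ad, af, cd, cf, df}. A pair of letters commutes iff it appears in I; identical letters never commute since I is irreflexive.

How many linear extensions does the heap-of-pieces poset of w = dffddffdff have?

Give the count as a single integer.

210

#0=d has no predecessor
#1=f has no predecessor
#2=f depends on [1:f]
#3=d depends on [0:d]
#4=d depends on [3:d]
#5=f depends on [2:f]
#6=f depends on [5:f]
#7=d depends on [4:d]
#8=f depends on [6:f]
#9=f depends on [8:f]
sources: [0:d, 1:f]
N(rest) = Σ N(rest − s) over sources s of rest; N(one piece) = 1:
  size 1 → [7]=1  [9]=1
  size 2 → [4,7]=1  [7,9]=2  [8,9]=1
  size 3 → [3,4,7]=1  [4,7,9]=3  [6,8,9]=1  [7,8,9]=3
  size 4 → [0,3,4,7]=1  [3,4,7,9]=4  [4,7,8,9]=6  [5,6,8,9]=1  [6,7,8,9]=4
  size 5 → [0,3,4,7,9]=5  [2,5,6,8,9]=1  [3,4,7,8,9]=10  [4,6,7,8,9]=10  [5,6,7,8,9]=5
  size 6 → [0,3,4,7,8,9]=15  [1,2,5,6,8,9]=1  [2,5,6,7,8,9]=6  [3,4,6,7,8,9]=20  [4,5,6,7,8,9]=15
  size 7 → [0,3,4,6,7,8,9]=35  [1,2,5,6,7,8,9]=7  [2,4,5,6,7,8,9]=21  [3,4,5,6,7,8,9]=35
  size 8 → [0,3,4,5,6,7,8,9]=70  [1,2,4,5,6,7,8,9]=28  [2,3,4,5,6,7,8,9]=56
  first=0(d) contributes 84
  first=1(f) contributes 126
|[w]| = 210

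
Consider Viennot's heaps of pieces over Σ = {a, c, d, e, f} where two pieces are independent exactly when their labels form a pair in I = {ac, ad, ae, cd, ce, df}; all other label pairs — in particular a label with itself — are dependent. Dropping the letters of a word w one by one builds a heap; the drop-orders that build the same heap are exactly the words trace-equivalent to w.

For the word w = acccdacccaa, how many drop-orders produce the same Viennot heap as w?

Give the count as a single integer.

2310

drop 0:a onto floor
drop 1:c onto floor
drop 2:c onto {1:c}
drop 3:c onto {2:c}
drop 4:d onto floor
drop 5:a onto {0:a}
drop 6:c onto {3:c}
drop 7:c onto {6:c}
drop 8:c onto {7:c}
drop 9:a onto {5:a}
drop 10:a onto {9:a}
ground layer = {0:a, 1:c, 4:d}
drop-orders for the pieces not yet dropped (sum over which currently-grounded one goes next):
  1 to go: {4} 1  {8} 1  {10} 1
  2 to go: {4,8} 2  {4,10} 2  {7,8} 1  {8,10} 2  {9,10} 1
  3 to go: {4,7,8} 3  {4,8,10} 6  {4,9,10} 3  {5,9,10} 1  {6,7,8} 1  {7,8,10} 3  {8,9,10} 3
  4 to go: {0,5,9,10} 1  {3,6,7,8} 1  {4,5,9,10} 4  {4,6,7,8} 4  {4,7,8,10} 12  {4,8,9,10} 12  {5,8,9,10} 4  {6,7,8,10} 4  {7,8,9,10} 6
  5 to go: {0,4,5,9,10} 5  {0,5,8,9,10} 5  {2,3,6,7,8} 1  {3,4,6,7,8} 5  {3,6,7,8,10} 5  {4,5,8,9,10} 20  {4,6,7,8,10} 20  {4,7,8,9,10} 30  {5,7,8,9,10} 10  {6,7,8,9,10} 10
  6 to go: {0,4,5,8,9,10} 30  {0,5,7,8,9,10} 15  {1,2,3,6,7,8} 1  {2,3,4,6,7,8} 6  {2,3,6,7,8,10} 6  {3,4,6,7,8,10} 30  {3,6,7,8,9,10} 15  {4,5,7,8,9,10} 60  {4,6,7,8,9,10} 60  {5,6,7,8,9,10} 20
  7 to go: {0,4,5,7,8,9,10} 105  {0,5,6,7,8,9,10} 35  {1,2,3,4,6,7,8} 7  {1,2,3,6,7,8,10} 7  {2,3,4,6,7,8,10} 42  {2,3,6,7,8,9,10} 21  {3,4,6,7,8,9,10} 105  {3,5,6,7,8,9,10} 35  {4,5,6,7,8,9,10} 140
  8 to go: {0,3,5,6,7,8,9,10} 70  {0,4,5,6,7,8,9,10} 280  {1,2,3,4,6,7,8,10} 56  {1,2,3,6,7,8,9,10} 28  {2,3,4,6,7,8,9,10} 168  {2,3,5,6,7,8,9,10} 56  {3,4,5,6,7,8,9,10} 280
  9 to go: {0,2,3,5,6,7,8,9,10} 126  {0,3,4,5,6,7,8,9,10} 630  {1,2,3,4,6,7,8,9,10} 252  {1,2,3,5,6,7,8,9,10} 84  {2,3,4,5,6,7,8,9,10} 504
  if 0:a drops first: 840 orders
  if 1:c drops first: 1260 orders
  if 4:d drops first: 210 orders
heap linearizations: 2310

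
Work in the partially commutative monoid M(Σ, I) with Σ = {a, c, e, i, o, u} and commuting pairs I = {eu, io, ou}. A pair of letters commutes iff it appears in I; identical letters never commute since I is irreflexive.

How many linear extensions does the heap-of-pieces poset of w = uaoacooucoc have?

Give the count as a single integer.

3

piece 0:u — minimal
piece 1:a rests on {0:u}
piece 2:o rests on {1:a}
piece 3:a rests on {2:o}
piece 4:c rests on {3:a}
piece 5:o rests on {4:c}
piece 6:o rests on {5:o}
piece 7:u rests on {4:c}
piece 8:c rests on {6:o, 7:u}
piece 9:o rests on {8:c}
piece 10:c rests on {9:o}
minimal pieces: {0:u}
ways to finish when only these pieces remain (= sum over removing one remaining piece with nothing left below it):
  1 left: {10}→1
  2 left: {9,10}→1
  3 left: {8,9,10}→1
  4 left: {6,8,9,10}→1  {7,8,9,10}→1
  5 left: {5,6,8,9,10}→1  {6,7,8,9,10}→2
  6 left: {5,6,7,8,9,10}→3
  7 left: {4,5,6,7,8,9,10}→3
  8 left: {3,4,5,6,7,8,9,10}→3
  9 left: {2,3,4,5,6,7,8,9,10}→3
  placing 0:u first → 3 extensions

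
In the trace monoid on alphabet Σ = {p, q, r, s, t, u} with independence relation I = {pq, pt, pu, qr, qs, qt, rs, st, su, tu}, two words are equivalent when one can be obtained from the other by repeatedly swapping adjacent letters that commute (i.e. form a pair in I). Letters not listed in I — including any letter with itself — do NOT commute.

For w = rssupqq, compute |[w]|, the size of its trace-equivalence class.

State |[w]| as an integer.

#0=r has no predecessor
#1=s has no predecessor
#2=s depends on [1:s]
#3=u depends on [0:r]
#4=p depends on [0:r, 2:s]
#5=q depends on [3:u]
#6=q depends on [5:q]
sources: [0:r, 1:s]
N(rest) = Σ N(rest − s) over sources s of rest; N(one piece) = 1:
  size 1 → [4]=1  [6]=1
  size 2 → [2,4]=1  [4,6]=2  [5,6]=1
  size 3 → [1,2,4]=1  [2,4,6]=3  [3,5,6]=1  [4,5,6]=3
  size 4 → [1,2,4,6]=4  [2,4,5,6]=6  [3,4,5,6]=4
  size 5 → [0,3,4,5,6]=4  [1,2,4,5,6]=10  [2,3,4,5,6]=10
  first=0(r) contributes 20
  first=1(s) contributes 14
|[w]| = 34

34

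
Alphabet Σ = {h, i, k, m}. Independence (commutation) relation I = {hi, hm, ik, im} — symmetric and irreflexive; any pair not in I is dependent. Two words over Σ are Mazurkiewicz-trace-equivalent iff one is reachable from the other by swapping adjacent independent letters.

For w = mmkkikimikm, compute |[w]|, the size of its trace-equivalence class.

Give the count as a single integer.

165

drop 0:m onto floor
drop 1:m onto {0:m}
drop 2:k onto {1:m}
drop 3:k onto {2:k}
drop 4:i onto floor
drop 5:k onto {3:k}
drop 6:i onto {4:i}
drop 7:m onto {5:k}
drop 8:i onto {6:i}
drop 9:k onto {7:m}
drop 10:m onto {9:k}
ground layer = {0:m, 4:i}
drop-orders for the pieces not yet dropped (sum over which currently-grounded one goes next):
  1 to go: {8} 1  {10} 1
  2 to go: {6,8} 1  {8,10} 2  {9,10} 1
  3 to go: {4,6,8} 1  {6,8,10} 3  {7,9,10} 1  {8,9,10} 3
  4 to go: {4,6,8,10} 4  {5,7,9,10} 1  {6,8,9,10} 6  {7,8,9,10} 4
  5 to go: {3,5,7,9,10} 1  {4,6,8,9,10} 10  {5,7,8,9,10} 5  {6,7,8,9,10} 10
  6 to go: {2,3,5,7,9,10} 1  {3,5,7,8,9,10} 6  {4,6,7,8,9,10} 20  {5,6,7,8,9,10} 15
  7 to go: {1,2,3,5,7,9,10} 1  {2,3,5,7,8,9,10} 7  {3,5,6,7,8,9,10} 21  {4,5,6,7,8,9,10} 35
  8 to go: {0,1,2,3,5,7,9,10} 1  {1,2,3,5,7,8,9,10} 8  {2,3,5,6,7,8,9,10} 28  {3,4,5,6,7,8,9,10} 56
  9 to go: {0,1,2,3,5,7,8,9,10} 9  {1,2,3,5,6,7,8,9,10} 36  {2,3,4,5,6,7,8,9,10} 84
  if 0:m drops first: 120 orders
  if 4:i drops first: 45 orders
heap linearizations: 165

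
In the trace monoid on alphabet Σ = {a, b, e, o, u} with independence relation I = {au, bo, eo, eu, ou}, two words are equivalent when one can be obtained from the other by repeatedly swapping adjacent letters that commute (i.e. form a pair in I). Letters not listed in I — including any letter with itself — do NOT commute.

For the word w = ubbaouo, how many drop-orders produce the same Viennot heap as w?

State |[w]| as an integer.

4

#0=u has no predecessor
#1=b depends on [0:u]
#2=b depends on [1:b]
#3=a depends on [2:b]
#4=o depends on [3:a]
#5=u depends on [2:b]
#6=o depends on [4:o]
sources: [0:u]
N(rest) = Σ N(rest − s) over sources s of rest; N(one piece) = 1:
  size 1 → [5]=1  [6]=1
  size 2 → [4,6]=1  [5,6]=2
  size 3 → [3,4,6]=1  [4,5,6]=3
  size 4 → [3,4,5,6]=4
  size 5 → [2,3,4,5,6]=4
  first=0(u) contributes 4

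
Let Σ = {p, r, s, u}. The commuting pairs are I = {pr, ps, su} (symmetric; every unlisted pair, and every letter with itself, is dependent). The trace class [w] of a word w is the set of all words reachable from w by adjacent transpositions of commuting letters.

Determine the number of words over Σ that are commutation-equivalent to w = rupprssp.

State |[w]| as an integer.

0(r) covers ∅
1(u) covers 0:r
2(p) covers 1:u
3(p) covers 2:p
4(r) covers 1:u
5(s) covers 4:r
6(s) covers 5:s
7(p) covers 3:p
floor of heap: 0:r
completions by unplaced set U, small U first (add the entries for U minus each lowest piece of U):
  |U|=1: {6}:1  {7}:1
  |U|=2: {3,7}:1  {5,6}:1  {6,7}:2
  |U|=3: {2,3,7}:1  {3,6,7}:3  {4,5,6}:1  {5,6,7}:3
  |U|=4: {2,3,6,7}:4  {3,5,6,7}:6  {4,5,6,7}:4
  |U|=5: {2,3,5,6,7}:10  {3,4,5,6,7}:10
  |U|=6: {2,3,4,5,6,7}:20
  start at 0(r): 20

20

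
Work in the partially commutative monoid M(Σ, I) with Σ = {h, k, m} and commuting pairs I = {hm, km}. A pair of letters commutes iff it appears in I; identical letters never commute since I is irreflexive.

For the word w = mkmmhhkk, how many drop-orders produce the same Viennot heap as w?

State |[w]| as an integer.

piece 0:m — minimal
piece 1:k — minimal
piece 2:m rests on {0:m}
piece 3:m rests on {2:m}
piece 4:h rests on {1:k}
piece 5:h rests on {4:h}
piece 6:k rests on {5:h}
piece 7:k rests on {6:k}
minimal pieces: {0:m, 1:k}
ways to finish when only these pieces remain (= sum over removing one remaining piece with nothing left below it):
  1 left: {3}→1  {7}→1
  2 left: {2,3}→1  {3,7}→2  {6,7}→1
  3 left: {0,2,3}→1  {2,3,7}→3  {3,6,7}→3  {5,6,7}→1
  4 left: {0,2,3,7}→4  {2,3,6,7}→6  {3,5,6,7}→4  {4,5,6,7}→1
  5 left: {0,2,3,6,7}→10  {1,4,5,6,7}→1  {2,3,5,6,7}→10  {3,4,5,6,7}→5
  6 left: {0,2,3,5,6,7}→20  {1,3,4,5,6,7}→6  {2,3,4,5,6,7}→15
  placing 0:m first → 21 extensions
  placing 1:k first → 35 extensions
total linear extensions = 56

56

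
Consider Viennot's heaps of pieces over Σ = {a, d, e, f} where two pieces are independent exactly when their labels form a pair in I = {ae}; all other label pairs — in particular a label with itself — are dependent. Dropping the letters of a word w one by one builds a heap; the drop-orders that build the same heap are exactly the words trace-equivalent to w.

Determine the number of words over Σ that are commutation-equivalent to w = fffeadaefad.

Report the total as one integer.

4

piece 0:f — minimal
piece 1:f rests on {0:f}
piece 2:f rests on {1:f}
piece 3:e rests on {2:f}
piece 4:a rests on {2:f}
piece 5:d rests on {3:e, 4:a}
piece 6:a rests on {5:d}
piece 7:e rests on {5:d}
piece 8:f rests on {6:a, 7:e}
piece 9:a rests on {8:f}
piece 10:d rests on {9:a}
minimal pieces: {0:f}
ways to finish when only these pieces remain (= sum over removing one remaining piece with nothing left below it):
  1 left: {10}→1
  2 left: {9,10}→1
  3 left: {8,9,10}→1
  4 left: {6,8,9,10}→1  {7,8,9,10}→1
  5 left: {6,7,8,9,10}→2
  6 left: {5,6,7,8,9,10}→2
  7 left: {3,5,6,7,8,9,10}→2  {4,5,6,7,8,9,10}→2
  8 left: {3,4,5,6,7,8,9,10}→4
  9 left: {2,3,4,5,6,7,8,9,10}→4
  placing 0:f first → 4 extensions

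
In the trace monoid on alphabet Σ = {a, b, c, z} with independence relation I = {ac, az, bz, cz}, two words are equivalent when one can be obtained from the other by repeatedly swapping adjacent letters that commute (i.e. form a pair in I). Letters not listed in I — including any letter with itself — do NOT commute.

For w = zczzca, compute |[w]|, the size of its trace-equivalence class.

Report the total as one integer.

piece 0:z — minimal
piece 1:c — minimal
piece 2:z rests on {0:z}
piece 3:z rests on {2:z}
piece 4:c rests on {1:c}
piece 5:a — minimal
minimal pieces: {0:z, 1:c, 5:a}
ways to finish when only these pieces remain (= sum over removing one remaining piece with nothing left below it):
  1 left: {3}→1  {4}→1  {5}→1
  2 left: {1,4}→1  {2,3}→1  {3,4}→2  {3,5}→2  {4,5}→2
  3 left: {0,2,3}→1  {1,3,4}→3  {1,4,5}→3  {2,3,4}→3  {2,3,5}→3  {3,4,5}→6
  4 left: {0,2,3,4}→4  {0,2,3,5}→4  {1,2,3,4}→6  {1,3,4,5}→12  {2,3,4,5}→12
  placing 0:z first → 30 extensions
  placing 1:c first → 20 extensions
  placing 5:a first → 10 extensions
total linear extensions = 60

60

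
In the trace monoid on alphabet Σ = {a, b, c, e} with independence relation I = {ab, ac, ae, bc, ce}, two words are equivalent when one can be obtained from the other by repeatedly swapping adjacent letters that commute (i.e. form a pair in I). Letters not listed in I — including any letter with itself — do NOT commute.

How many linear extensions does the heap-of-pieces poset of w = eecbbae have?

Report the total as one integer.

drop 0:e onto floor
drop 1:e onto {0:e}
drop 2:c onto floor
drop 3:b onto {1:e}
drop 4:b onto {3:b}
drop 5:a onto floor
drop 6:e onto {4:b}
ground layer = {0:e, 2:c, 5:a}
drop-orders for the pieces not yet dropped (sum over which currently-grounded one goes next):
  1 to go: {2} 1  {5} 1  {6} 1
  2 to go: {2,5} 2  {2,6} 2  {4,6} 1  {5,6} 2
  3 to go: {2,4,6} 3  {2,5,6} 6  {3,4,6} 1  {4,5,6} 3
  4 to go: {1,3,4,6} 1  {2,3,4,6} 4  {2,4,5,6} 12  {3,4,5,6} 4
  5 to go: {0,1,3,4,6} 1  {1,2,3,4,6} 5  {1,3,4,5,6} 5  {2,3,4,5,6} 20
  if 0:e drops first: 30 orders
  if 2:c drops first: 6 orders
  if 5:a drops first: 6 orders
heap linearizations: 42

42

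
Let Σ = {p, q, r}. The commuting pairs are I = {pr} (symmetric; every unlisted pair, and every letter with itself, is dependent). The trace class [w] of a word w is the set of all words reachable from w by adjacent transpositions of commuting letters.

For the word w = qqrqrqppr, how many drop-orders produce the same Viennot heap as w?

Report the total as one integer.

3

0(q) covers ∅
1(q) covers 0:q
2(r) covers 1:q
3(q) covers 2:r
4(r) covers 3:q
5(q) covers 4:r
6(p) covers 5:q
7(p) covers 6:p
8(r) covers 5:q
floor of heap: 0:q
completions by unplaced set U, small U first (add the entries for U minus each lowest piece of U):
  |U|=1: {7}:1  {8}:1
  |U|=2: {6,7}:1  {7,8}:2
  |U|=3: {6,7,8}:3
  |U|=4: {5,6,7,8}:3
  |U|=5: {4,5,6,7,8}:3
  |U|=6: {3,4,5,6,7,8}:3
  |U|=7: {2,3,4,5,6,7,8}:3
  start at 0(q): 3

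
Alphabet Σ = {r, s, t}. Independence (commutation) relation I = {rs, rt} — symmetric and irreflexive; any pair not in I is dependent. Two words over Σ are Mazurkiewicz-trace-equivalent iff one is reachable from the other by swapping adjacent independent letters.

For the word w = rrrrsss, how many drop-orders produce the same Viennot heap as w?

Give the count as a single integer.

0(r) covers ∅
1(r) covers 0:r
2(r) covers 1:r
3(r) covers 2:r
4(s) covers ∅
5(s) covers 4:s
6(s) covers 5:s
floor of heap: 0:r, 4:s
completions by unplaced set U, small U first (add the entries for U minus each lowest piece of U):
  |U|=1: {3}:1  {6}:1
  |U|=2: {2,3}:1  {3,6}:2  {5,6}:1
  |U|=3: {1,2,3}:1  {2,3,6}:3  {3,5,6}:3  {4,5,6}:1
  |U|=4: {0,1,2,3}:1  {1,2,3,6}:4  {2,3,5,6}:6  {3,4,5,6}:4
  |U|=5: {0,1,2,3,6}:5  {1,2,3,5,6}:10  {2,3,4,5,6}:10
  start at 0(r): 20
  start at 4(s): 15
sum over floor = 35

35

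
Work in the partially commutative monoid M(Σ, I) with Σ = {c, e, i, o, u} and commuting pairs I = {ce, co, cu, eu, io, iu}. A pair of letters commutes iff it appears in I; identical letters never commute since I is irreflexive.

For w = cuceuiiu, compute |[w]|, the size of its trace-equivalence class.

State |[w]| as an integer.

drop 0:c onto floor
drop 1:u onto floor
drop 2:c onto {0:c}
drop 3:e onto floor
drop 4:u onto {1:u}
drop 5:i onto {2:c, 3:e}
drop 6:i onto {5:i}
drop 7:u onto {4:u}
ground layer = {0:c, 1:u, 3:e}
drop-orders for the pieces not yet dropped (sum over which currently-grounded one goes next):
  1 to go: {6} 1  {7} 1
  2 to go: {4,7} 1  {5,6} 1  {6,7} 2
  3 to go: {1,4,7} 1  {2,5,6} 1  {3,5,6} 1  {4,6,7} 3  {5,6,7} 3
  4 to go: {0,2,5,6} 1  {1,4,6,7} 4  {2,3,5,6} 2  {2,5,6,7} 4  {3,5,6,7} 4  {4,5,6,7} 6
  5 to go: {0,2,3,5,6} 3  {0,2,5,6,7} 5  {1,4,5,6,7} 10  {2,3,5,6,7} 10  {2,4,5,6,7} 10  {3,4,5,6,7} 10
  6 to go: {0,2,3,5,6,7} 18  {0,2,4,5,6,7} 15  {1,2,4,5,6,7} 20  {1,3,4,5,6,7} 20  {2,3,4,5,6,7} 30
  if 0:c drops first: 70 orders
  if 1:u drops first: 63 orders
  if 3:e drops first: 35 orders
heap linearizations: 168

168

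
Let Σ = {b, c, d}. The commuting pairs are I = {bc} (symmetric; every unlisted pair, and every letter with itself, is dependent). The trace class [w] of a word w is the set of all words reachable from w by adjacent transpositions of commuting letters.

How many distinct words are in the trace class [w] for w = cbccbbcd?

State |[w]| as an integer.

#0=c has no predecessor
#1=b has no predecessor
#2=c depends on [0:c]
#3=c depends on [2:c]
#4=b depends on [1:b]
#5=b depends on [4:b]
#6=c depends on [3:c]
#7=d depends on [5:b, 6:c]
sources: [0:c, 1:b]
N(rest) = Σ N(rest − s) over sources s of rest; N(one piece) = 1:
  size 1 → [7]=1
  size 2 → [5,7]=1  [6,7]=1
  size 3 → [3,6,7]=1  [4,5,7]=1  [5,6,7]=2
  size 4 → [1,4,5,7]=1  [2,3,6,7]=1  [3,5,6,7]=3  [4,5,6,7]=3
  size 5 → [0,2,3,6,7]=1  [1,4,5,6,7]=4  [2,3,5,6,7]=4  [3,4,5,6,7]=6
  size 6 → [0,2,3,5,6,7]=5  [1,3,4,5,6,7]=10  [2,3,4,5,6,7]=10
  first=0(c) contributes 20
  first=1(b) contributes 15
|[w]| = 35

35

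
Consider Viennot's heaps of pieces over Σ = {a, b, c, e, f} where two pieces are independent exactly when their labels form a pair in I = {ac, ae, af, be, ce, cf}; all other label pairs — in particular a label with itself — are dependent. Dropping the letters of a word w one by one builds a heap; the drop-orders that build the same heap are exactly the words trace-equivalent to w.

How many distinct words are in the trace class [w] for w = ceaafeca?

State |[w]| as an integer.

560

#0=c has no predecessor
#1=e has no predecessor
#2=a has no predecessor
#3=a depends on [2:a]
#4=f depends on [1:e]
#5=e depends on [4:f]
#6=c depends on [0:c]
#7=a depends on [3:a]
sources: [0:c, 1:e, 2:a]
N(rest) = Σ N(rest − s) over sources s of rest; N(one piece) = 1:
  size 1 → [5]=1  [6]=1  [7]=1
  size 2 → [0,6]=1  [3,7]=1  [4,5]=1  [5,6]=2  [5,7]=2  [6,7]=2
  size 3 → [0,5,6]=3  [0,6,7]=3  [1,4,5]=1  [2,3,7]=1  [3,5,7]=3  [3,6,7]=3  [4,5,6]=3  [4,5,7]=3  [5,6,7]=6
  size 4 → [0,3,6,7]=6  [0,4,5,6]=6  [0,5,6,7]=12  [1,4,5,6]=4  [1,4,5,7]=4  [2,3,5,7]=4  [2,3,6,7]=4  [3,4,5,7]=6  [3,5,6,7]=12  [4,5,6,7]=12
  size 5 → [0,1,4,5,6]=10  [0,2,3,6,7]=10  [0,3,5,6,7]=30  [0,4,5,6,7]=30  [1,3,4,5,7]=10  [1,4,5,6,7]=20  [2,3,4,5,7]=10  [2,3,5,6,7]=20  [3,4,5,6,7]=30
  size 6 → [0,1,4,5,6,7]=60  [0,2,3,5,6,7]=60  [0,3,4,5,6,7]=90  [1,2,3,4,5,7]=20  [1,3,4,5,6,7]=60  [2,3,4,5,6,7]=60
  first=0(c) contributes 140
  first=1(e) contributes 210
  first=2(a) contributes 210
|[w]| = 560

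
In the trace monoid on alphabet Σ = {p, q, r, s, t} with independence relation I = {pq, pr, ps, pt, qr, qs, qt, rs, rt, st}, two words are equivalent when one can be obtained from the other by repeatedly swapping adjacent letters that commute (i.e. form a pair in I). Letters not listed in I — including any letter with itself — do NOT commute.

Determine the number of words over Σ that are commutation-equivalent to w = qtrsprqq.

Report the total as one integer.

drop 0:q onto floor
drop 1:t onto floor
drop 2:r onto floor
drop 3:s onto floor
drop 4:p onto floor
drop 5:r onto {2:r}
drop 6:q onto {0:q}
drop 7:q onto {6:q}
ground layer = {0:q, 1:t, 2:r, 3:s, 4:p}
drop-orders for the pieces not yet dropped (sum over which currently-grounded one goes next):
  1 to go: {1} 1  {3} 1  {4} 1  {5} 1  {7} 1
  2 to go: {1,3} 2  {1,4} 2  {1,5} 2  {1,7} 2  {2,5} 1  {3,4} 2  {3,5} 2  {3,7} 2  {4,5} 2  {4,7} 2  {5,7} 2  {6,7} 1
  3 to go: {0,6,7} 1  {1,2,5} 3  {1,3,4} 6  {1,3,5} 6  {1,3,7} 6  {1,4,5} 6  {1,4,7} 6  {1,5,7} 6  {1,6,7} 3  {2,3,5} 3  {2,4,5} 3  {2,5,7} 3  {3,4,5} 6  {3,4,7} 6  {3,5,7} 6  {3,6,7} 3  {4,5,7} 6  {4,6,7} 3  {5,6,7} 3
  4 to go: {0,1,6,7} 4  {0,3,6,7} 4  {0,4,6,7} 4  {0,5,6,7} 4  {1,2,3,5} 12  {1,2,4,5} 12  {1,2,5,7} 12  {1,3,4,5} 24  {1,3,4,7} 24  {1,3,5,7} 24  {1,3,6,7} 12  {1,4,5,7} 24  {1,4,6,7} 12  {1,5,6,7} 12  {2,3,4,5} 12  {2,3,5,7} 12  {2,4,5,7} 12  {2,5,6,7} 6  {3,4,5,7} 24  {3,4,6,7} 12  {3,5,6,7} 12  {4,5,6,7} 12
  5 to go: {0,1,3,6,7} 20  {0,1,4,6,7} 20  {0,1,5,6,7} 20  {0,2,5,6,7} 10  {0,3,4,6,7} 20  {0,3,5,6,7} 20  {0,4,5,6,7} 20  {1,2,3,4,5} 60  {1,2,3,5,7} 60  {1,2,4,5,7} 60  {1,2,5,6,7} 30  {1,3,4,5,7} 120  {1,3,4,6,7} 60  {1,3,5,6,7} 60  {1,4,5,6,7} 60  {2,3,4,5,7} 60  {2,3,5,6,7} 30  {2,4,5,6,7} 30  {3,4,5,6,7} 60
  6 to go: {0,1,2,5,6,7} 60  {0,1,3,4,6,7} 120  {0,1,3,5,6,7} 120  {0,1,4,5,6,7} 120  {0,2,3,5,6,7} 60  {0,2,4,5,6,7} 60  {0,3,4,5,6,7} 120  {1,2,3,4,5,7} 360  {1,2,3,5,6,7} 180  {1,2,4,5,6,7} 180  {1,3,4,5,6,7} 360  {2,3,4,5,6,7} 180
  if 0:q drops first: 1260 orders
  if 1:t drops first: 420 orders
  if 2:r drops first: 840 orders
  if 3:s drops first: 420 orders
  if 4:p drops first: 420 orders
heap linearizations: 3360

3360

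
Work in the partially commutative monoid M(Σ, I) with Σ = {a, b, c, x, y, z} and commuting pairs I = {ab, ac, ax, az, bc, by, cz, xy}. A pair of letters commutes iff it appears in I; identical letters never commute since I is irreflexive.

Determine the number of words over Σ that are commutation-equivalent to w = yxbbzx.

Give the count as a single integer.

4

0(y) covers ∅
1(x) covers ∅
2(b) covers 1:x
3(b) covers 2:b
4(z) covers 0:y, 3:b
5(x) covers 4:z
floor of heap: 0:y, 1:x
completions by unplaced set U, small U first (add the entries for U minus each lowest piece of U):
  |U|=1: {5}:1
  |U|=2: {4,5}:1
  |U|=3: {0,4,5}:1  {3,4,5}:1
  |U|=4: {0,3,4,5}:2  {2,3,4,5}:1
  start at 0(y): 1
  start at 1(x): 3
sum over floor = 4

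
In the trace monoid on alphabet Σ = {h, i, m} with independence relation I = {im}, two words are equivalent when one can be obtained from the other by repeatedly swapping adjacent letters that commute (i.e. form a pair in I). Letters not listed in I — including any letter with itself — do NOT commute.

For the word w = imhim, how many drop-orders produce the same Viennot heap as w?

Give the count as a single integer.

4

drop 0:i onto floor
drop 1:m onto floor
drop 2:h onto {0:i, 1:m}
drop 3:i onto {2:h}
drop 4:m onto {2:h}
ground layer = {0:i, 1:m}
drop-orders for the pieces not yet dropped (sum over which currently-grounded one goes next):
  1 to go: {3} 1  {4} 1
  2 to go: {3,4} 2
  3 to go: {2,3,4} 2
  if 0:i drops first: 2 orders
  if 1:m drops first: 2 orders
heap linearizations: 4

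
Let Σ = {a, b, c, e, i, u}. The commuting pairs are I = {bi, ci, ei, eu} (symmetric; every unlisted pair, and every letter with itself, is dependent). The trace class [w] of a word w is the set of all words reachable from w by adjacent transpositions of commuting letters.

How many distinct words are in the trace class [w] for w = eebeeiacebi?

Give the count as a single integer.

24

#0=e has no predecessor
#1=e depends on [0:e]
#2=b depends on [1:e]
#3=e depends on [2:b]
#4=e depends on [3:e]
#5=i has no predecessor
#6=a depends on [4:e, 5:i]
#7=c depends on [6:a]
#8=e depends on [7:c]
#9=b depends on [8:e]
#10=i depends on [6:a]
sources: [0:e, 5:i]
N(rest) = Σ N(rest − s) over sources s of rest; N(one piece) = 1:
  size 1 → [9]=1  [10]=1
  size 2 → [8,9]=1  [9,10]=2
  size 3 → [7,8,9]=1  [8,9,10]=3
  size 4 → [7,8,9,10]=4
  size 5 → [6,7,8,9,10]=4
  size 6 → [4,6,7,8,9,10]=4  [5,6,7,8,9,10]=4
  size 7 → [3,4,6,7,8,9,10]=4  [4,5,6,7,8,9,10]=8
  size 8 → [2,3,4,6,7,8,9,10]=4  [3,4,5,6,7,8,9,10]=12
  size 9 → [1,2,3,4,6,7,8,9,10]=4  [2,3,4,5,6,7,8,9,10]=16
  first=0(e) contributes 20
  first=5(i) contributes 4
|[w]| = 24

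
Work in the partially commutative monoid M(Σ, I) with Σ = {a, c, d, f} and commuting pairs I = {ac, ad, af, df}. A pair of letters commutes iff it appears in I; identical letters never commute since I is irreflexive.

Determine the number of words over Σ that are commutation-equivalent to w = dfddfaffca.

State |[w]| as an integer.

1575

drop 0:d onto floor
drop 1:f onto floor
drop 2:d onto {0:d}
drop 3:d onto {2:d}
drop 4:f onto {1:f}
drop 5:a onto floor
drop 6:f onto {4:f}
drop 7:f onto {6:f}
drop 8:c onto {3:d, 7:f}
drop 9:a onto {5:a}
ground layer = {0:d, 1:f, 5:a}
drop-orders for the pieces not yet dropped (sum over which currently-grounded one goes next):
  1 to go: {8} 1  {9} 1
  2 to go: {3,8} 1  {5,9} 1  {7,8} 1  {8,9} 2
  3 to go: {2,3,8} 1  {3,7,8} 2  {3,8,9} 3  {5,8,9} 3  {6,7,8} 1  {7,8,9} 3
  4 to go: {0,2,3,8} 1  {2,3,7,8} 3  {2,3,8,9} 4  {3,5,8,9} 6  {3,6,7,8} 3  {3,7,8,9} 8  {4,6,7,8} 1  {5,7,8,9} 6  {6,7,8,9} 4
  5 to go: {0,2,3,7,8} 4  {0,2,3,8,9} 5  {1,4,6,7,8} 1  {2,3,5,8,9} 10  {2,3,6,7,8} 6  {2,3,7,8,9} 15  {3,4,6,7,8} 4  {3,5,7,8,9} 20  {3,6,7,8,9} 15  {4,6,7,8,9} 5  {5,6,7,8,9} 10
  6 to go: {0,2,3,5,8,9} 15  {0,2,3,6,7,8} 10  {0,2,3,7,8,9} 24  {1,3,4,6,7,8} 5  {1,4,6,7,8,9} 6  {2,3,4,6,7,8} 10  {2,3,5,7,8,9} 45  {2,3,6,7,8,9} 36  {3,4,6,7,8,9} 24  {3,5,6,7,8,9} 45  {4,5,6,7,8,9} 15
  7 to go: {0,2,3,4,6,7,8} 20  {0,2,3,5,7,8,9} 84  {0,2,3,6,7,8,9} 70  {1,2,3,4,6,7,8} 15  {1,3,4,6,7,8,9} 35  {1,4,5,6,7,8,9} 21  {2,3,4,6,7,8,9} 70  {2,3,5,6,7,8,9} 126  {3,4,5,6,7,8,9} 84
  8 to go: {0,1,2,3,4,6,7,8} 35  {0,2,3,4,6,7,8,9} 160  {0,2,3,5,6,7,8,9} 280  {1,2,3,4,6,7,8,9} 120  {1,3,4,5,6,7,8,9} 140  {2,3,4,5,6,7,8,9} 280
  if 0:d drops first: 540 orders
  if 1:f drops first: 720 orders
  if 5:a drops first: 315 orders
heap linearizations: 1575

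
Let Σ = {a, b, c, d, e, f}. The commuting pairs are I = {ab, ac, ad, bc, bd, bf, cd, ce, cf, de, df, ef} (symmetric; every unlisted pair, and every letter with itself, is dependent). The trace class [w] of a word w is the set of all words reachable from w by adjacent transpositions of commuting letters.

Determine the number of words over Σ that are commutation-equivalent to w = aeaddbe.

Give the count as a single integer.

42

0(a) covers ∅
1(e) covers 0:a
2(a) covers 1:e
3(d) covers ∅
4(d) covers 3:d
5(b) covers 1:e
6(e) covers 2:a, 5:b
floor of heap: 0:a, 3:d
completions by unplaced set U, small U first (add the entries for U minus each lowest piece of U):
  |U|=1: {4}:1  {6}:1
  |U|=2: {2,6}:1  {3,4}:1  {4,6}:2  {5,6}:1
  |U|=3: {2,4,6}:3  {2,5,6}:2  {3,4,6}:3  {4,5,6}:3
  |U|=4: {1,2,5,6}:2  {2,3,4,6}:6  {2,4,5,6}:8  {3,4,5,6}:6
  |U|=5: {0,1,2,5,6}:2  {1,2,4,5,6}:10  {2,3,4,5,6}:20
  start at 0(a): 30
  start at 3(d): 12
sum over floor = 42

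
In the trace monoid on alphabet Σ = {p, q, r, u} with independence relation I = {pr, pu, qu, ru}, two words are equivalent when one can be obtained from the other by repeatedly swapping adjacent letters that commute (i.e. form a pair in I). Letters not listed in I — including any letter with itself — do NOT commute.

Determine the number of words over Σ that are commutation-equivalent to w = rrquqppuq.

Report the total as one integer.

drop 0:r onto floor
drop 1:r onto {0:r}
drop 2:q onto {1:r}
drop 3:u onto floor
drop 4:q onto {2:q}
drop 5:p onto {4:q}
drop 6:p onto {5:p}
drop 7:u onto {3:u}
drop 8:q onto {6:p}
ground layer = {0:r, 3:u}
drop-orders for the pieces not yet dropped (sum over which currently-grounded one goes next):
  1 to go: {7} 1  {8} 1
  2 to go: {3,7} 1  {6,8} 1  {7,8} 2
  3 to go: {3,7,8} 3  {5,6,8} 1  {6,7,8} 3
  4 to go: {3,6,7,8} 6  {4,5,6,8} 1  {5,6,7,8} 4
  5 to go: {2,4,5,6,8} 1  {3,5,6,7,8} 10  {4,5,6,7,8} 5
  6 to go: {1,2,4,5,6,8} 1  {2,4,5,6,7,8} 6  {3,4,5,6,7,8} 15
  7 to go: {0,1,2,4,5,6,8} 1  {1,2,4,5,6,7,8} 7  {2,3,4,5,6,7,8} 21
  if 0:r drops first: 28 orders
  if 3:u drops first: 8 orders
heap linearizations: 36

36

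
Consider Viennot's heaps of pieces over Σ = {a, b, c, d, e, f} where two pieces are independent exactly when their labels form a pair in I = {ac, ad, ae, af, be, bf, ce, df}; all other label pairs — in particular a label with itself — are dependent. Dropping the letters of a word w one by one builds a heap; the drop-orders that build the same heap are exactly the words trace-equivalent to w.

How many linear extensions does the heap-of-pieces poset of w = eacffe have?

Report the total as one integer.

12

piece 0:e — minimal
piece 1:a — minimal
piece 2:c — minimal
piece 3:f rests on {0:e, 2:c}
piece 4:f rests on {3:f}
piece 5:e rests on {4:f}
minimal pieces: {0:e, 1:a, 2:c}
ways to finish when only these pieces remain (= sum over removing one remaining piece with nothing left below it):
  1 left: {1}→1  {5}→1
  2 left: {1,5}→2  {4,5}→1
  3 left: {1,4,5}→3  {3,4,5}→1
  4 left: {0,3,4,5}→1  {1,3,4,5}→4  {2,3,4,5}→1
  placing 0:e first → 5 extensions
  placing 1:a first → 2 extensions
  placing 2:c first → 5 extensions
total linear extensions = 12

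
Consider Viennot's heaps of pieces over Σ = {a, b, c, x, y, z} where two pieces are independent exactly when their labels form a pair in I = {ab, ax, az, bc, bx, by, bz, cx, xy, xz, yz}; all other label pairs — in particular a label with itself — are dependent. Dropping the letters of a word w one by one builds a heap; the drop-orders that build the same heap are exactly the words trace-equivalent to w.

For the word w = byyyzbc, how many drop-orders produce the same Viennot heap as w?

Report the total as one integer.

0(b) covers ∅
1(y) covers ∅
2(y) covers 1:y
3(y) covers 2:y
4(z) covers ∅
5(b) covers 0:b
6(c) covers 3:y, 4:z
floor of heap: 0:b, 1:y, 4:z
completions by unplaced set U, small U first (add the entries for U minus each lowest piece of U):
  |U|=1: {5}:1  {6}:1
  |U|=2: {0,5}:1  {3,6}:1  {4,6}:1  {5,6}:2
  |U|=3: {0,5,6}:3  {2,3,6}:1  {3,4,6}:2  {3,5,6}:3  {4,5,6}:3
  |U|=4: {0,3,5,6}:6  {0,4,5,6}:6  {1,2,3,6}:1  {2,3,4,6}:3  {2,3,5,6}:4  {3,4,5,6}:8
  |U|=5: {0,2,3,5,6}:10  {0,3,4,5,6}:20  {1,2,3,4,6}:4  {1,2,3,5,6}:5  {2,3,4,5,6}:15
  start at 0(b): 24
  start at 1(y): 45
  start at 4(z): 15
sum over floor = 84

84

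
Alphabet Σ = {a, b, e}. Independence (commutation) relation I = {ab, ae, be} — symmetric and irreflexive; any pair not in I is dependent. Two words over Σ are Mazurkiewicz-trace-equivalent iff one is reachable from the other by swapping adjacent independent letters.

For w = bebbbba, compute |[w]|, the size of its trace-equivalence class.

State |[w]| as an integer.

piece 0:b — minimal
piece 1:e — minimal
piece 2:b rests on {0:b}
piece 3:b rests on {2:b}
piece 4:b rests on {3:b}
piece 5:b rests on {4:b}
piece 6:a — minimal
minimal pieces: {0:b, 1:e, 6:a}
ways to finish when only these pieces remain (= sum over removing one remaining piece with nothing left below it):
  1 left: {1}→1  {5}→1  {6}→1
  2 left: {1,5}→2  {1,6}→2  {4,5}→1  {5,6}→2
  3 left: {1,4,5}→3  {1,5,6}→6  {3,4,5}→1  {4,5,6}→3
  4 left: {1,3,4,5}→4  {1,4,5,6}→12  {2,3,4,5}→1  {3,4,5,6}→4
  5 left: {0,2,3,4,5}→1  {1,2,3,4,5}→5  {1,3,4,5,6}→20  {2,3,4,5,6}→5
  placing 0:b first → 30 extensions
  placing 1:e first → 6 extensions
  placing 6:a first → 6 extensions
total linear extensions = 42

42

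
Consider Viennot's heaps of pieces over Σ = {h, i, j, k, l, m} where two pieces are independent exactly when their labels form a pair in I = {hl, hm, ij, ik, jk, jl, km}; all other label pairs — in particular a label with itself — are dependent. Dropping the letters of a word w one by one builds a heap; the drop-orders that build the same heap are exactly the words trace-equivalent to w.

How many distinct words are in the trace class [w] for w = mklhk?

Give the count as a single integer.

piece 0:m — minimal
piece 1:k — minimal
piece 2:l rests on {0:m, 1:k}
piece 3:h rests on {1:k}
piece 4:k rests on {2:l, 3:h}
minimal pieces: {0:m, 1:k}
ways to finish when only these pieces remain (= sum over removing one remaining piece with nothing left below it):
  1 left: {4}→1
  2 left: {2,4}→1  {3,4}→1
  3 left: {0,2,4}→1  {2,3,4}→2
  placing 0:m first → 2 extensions
  placing 1:k first → 3 extensions
total linear extensions = 5

5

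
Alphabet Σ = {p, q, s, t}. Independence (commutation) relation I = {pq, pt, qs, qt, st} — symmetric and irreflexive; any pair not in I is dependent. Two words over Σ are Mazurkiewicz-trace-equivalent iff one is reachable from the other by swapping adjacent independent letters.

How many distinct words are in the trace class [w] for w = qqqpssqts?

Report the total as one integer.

piece 0:q — minimal
piece 1:q rests on {0:q}
piece 2:q rests on {1:q}
piece 3:p — minimal
piece 4:s rests on {3:p}
piece 5:s rests on {4:s}
piece 6:q rests on {2:q}
piece 7:t — minimal
piece 8:s rests on {5:s}
minimal pieces: {0:q, 3:p, 7:t}
ways to finish when only these pieces remain (= sum over removing one remaining piece with nothing left below it):
  1 left: {6}→1  {7}→1  {8}→1
  2 left: {2,6}→1  {5,8}→1  {6,7}→2  {6,8}→2  {7,8}→2
  3 left: {1,2,6}→1  {2,6,7}→3  {2,6,8}→3  {4,5,8}→1  {5,6,8}→3  {5,7,8}→3  {6,7,8}→6
  4 left: {0,1,2,6}→1  {1,2,6,7}→4  {1,2,6,8}→4  {2,5,6,8}→6  {2,6,7,8}→12  {3,4,5,8}→1  {4,5,6,8}→4  {4,5,7,8}→4  {5,6,7,8}→12
  5 left: {0,1,2,6,7}→5  {0,1,2,6,8}→5  {1,2,5,6,8}→10  {1,2,6,7,8}→20  {2,4,5,6,8}→10  {2,5,6,7,8}→30  {3,4,5,6,8}→5  {3,4,5,7,8}→5  {4,5,6,7,8}→20
  6 left: {0,1,2,5,6,8}→15  {0,1,2,6,7,8}→30  {1,2,4,5,6,8}→20  {1,2,5,6,7,8}→60  {2,3,4,5,6,8}→15  {2,4,5,6,7,8}→60  {3,4,5,6,7,8}→30
  7 left: {0,1,2,4,5,6,8}→35  {0,1,2,5,6,7,8}→105  {1,2,3,4,5,6,8}→35  {1,2,4,5,6,7,8}→140  {2,3,4,5,6,7,8}→105
  placing 0:q first → 280 extensions
  placing 3:p first → 280 extensions
  placing 7:t first → 70 extensions
total linear extensions = 630

630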